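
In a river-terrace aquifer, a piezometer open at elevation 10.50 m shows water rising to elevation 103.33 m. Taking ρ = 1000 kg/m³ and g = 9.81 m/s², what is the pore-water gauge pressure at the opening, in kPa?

P ≈ 911 kPa

Pressure head ψ = h − z = 103.33 − 10.50 = 92.83 m.
P = ρgψ = 1000 × 9.81 × 92.83 = 910662 Pa ≈ 911 kPa.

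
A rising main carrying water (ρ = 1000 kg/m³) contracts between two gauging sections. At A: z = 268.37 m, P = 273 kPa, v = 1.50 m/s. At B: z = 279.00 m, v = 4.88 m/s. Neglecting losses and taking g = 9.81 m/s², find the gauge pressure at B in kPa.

Pressure head at A: ψ₁ = P₁/(ρg) = 273×1000 / (1000 × 9.81) = 27.83 m.
Velocity heads: v₁²/2g = 1.50²/19.62 = 0.115 m; v₂²/2g = 4.88²/19.62 = 1.214 m.
Total head H = z₁ + ψ₁ + v₁²/2g = 268.37 + 27.83 + 0.115 = 296.31 m.
ψ₂ = H − z₂ − v₂²/2g = 296.31 − 279.00 − 1.214 = 16.10 m.
P₂ = ρgψ₂ = 1000 × 9.81 × 16.10 ≈ 158 kPa.

P₂ ≈ 158 kPa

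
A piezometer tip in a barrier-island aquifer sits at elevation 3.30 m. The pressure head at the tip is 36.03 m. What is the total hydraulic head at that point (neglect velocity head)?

h ≈ 39.33 m

h = z + ψ = 3.30 + 36.03 = 39.33 m.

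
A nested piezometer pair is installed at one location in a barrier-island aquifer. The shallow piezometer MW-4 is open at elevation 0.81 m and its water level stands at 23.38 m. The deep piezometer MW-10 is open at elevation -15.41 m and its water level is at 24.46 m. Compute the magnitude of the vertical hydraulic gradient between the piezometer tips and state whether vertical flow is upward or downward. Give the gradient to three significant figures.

Total head at MW-4: h = 23.38 m (water level in the standpipe).
Total head at MW-10: h = 24.46 m.
Δh = h(MW-4) − h(MW-10) = 23.38 − 24.46 = -1.08 m.
Vertical separation Δz = 0.81 − (-15.41) = 16.22 m.
|i_v| = |Δh| / Δz = 1.08 / 16.22 = 0.0666.
Head is higher in the deep piezometer, so vertical flow is upward (discharge condition).

|i_v| ≈ 0.0666; vertical flow is upward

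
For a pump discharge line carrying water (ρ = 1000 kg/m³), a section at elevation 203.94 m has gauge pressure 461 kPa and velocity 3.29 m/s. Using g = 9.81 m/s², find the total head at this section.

Pressure head ψ = P/(ρg) = 461×1000 / (1000 × 9.81) = 46.99 m.
Velocity head = v²/(2g) = 3.29² / (2 × 9.81) = 0.552 m.
h = z + ψ + v²/(2g) = 203.94 + 46.99 + 0.552 = 251.48 m.

h ≈ 251.48 m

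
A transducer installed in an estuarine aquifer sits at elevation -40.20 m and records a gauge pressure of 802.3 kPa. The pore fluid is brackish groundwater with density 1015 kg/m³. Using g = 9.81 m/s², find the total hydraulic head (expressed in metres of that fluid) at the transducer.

h ≈ 40.38 m

ψ = P/(ρg) = 802.3×1000 / (1015 × 9.81) = 80.58 m.
h = z + ψ = -40.20 + 80.58 = 40.38 m.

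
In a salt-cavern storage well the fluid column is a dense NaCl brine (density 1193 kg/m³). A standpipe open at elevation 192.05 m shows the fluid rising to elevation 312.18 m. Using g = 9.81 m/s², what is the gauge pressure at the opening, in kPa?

P ≈ 1410 kPa

Pressure head ψ = h − z = 312.18 − 192.05 = 120.13 m.
P = ρgψ = 1193 × 9.81 × 120.13 = 1405921 Pa ≈ 1410 kPa.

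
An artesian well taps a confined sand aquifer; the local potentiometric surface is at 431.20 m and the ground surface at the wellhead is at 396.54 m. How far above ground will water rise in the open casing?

≈ 34.66 m above ground

Water rises to the potentiometric surface, so the rise above ground = 431.20 − 396.54 = 34.66 m.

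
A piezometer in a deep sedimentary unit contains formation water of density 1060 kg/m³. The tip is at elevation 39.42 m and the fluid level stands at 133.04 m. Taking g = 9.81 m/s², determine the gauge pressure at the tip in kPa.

Pressure head ψ = h − z = 133.04 − 39.42 = 93.62 m.
P = ρgψ = 1060 × 9.81 × 93.62 = 973517 Pa ≈ 974 kPa.

P ≈ 974 kPa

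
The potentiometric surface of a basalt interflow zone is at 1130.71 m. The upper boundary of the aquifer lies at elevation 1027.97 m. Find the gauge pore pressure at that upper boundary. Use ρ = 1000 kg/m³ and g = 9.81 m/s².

Pressure head at the aquifer top: ψ = h − z = 1130.71 − 1027.97 = 102.74 m.
P = ρgψ = 1000 × 9.81 × 102.74 = 1007879 Pa ≈ 1010 kPa.

P ≈ 1010 kPa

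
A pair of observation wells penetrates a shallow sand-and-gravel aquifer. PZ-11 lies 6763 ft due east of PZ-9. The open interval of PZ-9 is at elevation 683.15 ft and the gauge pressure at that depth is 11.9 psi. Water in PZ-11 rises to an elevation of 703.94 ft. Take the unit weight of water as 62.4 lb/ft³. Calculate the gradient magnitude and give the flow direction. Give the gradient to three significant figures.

i ≈ 0.000986; groundwater flows toward the east

Pressure head at PZ-9: ψ = 144·P/γ = 144 × 11.9 / 62.4 = 27.46 ft.
Total head at PZ-9: h = z + ψ = 683.15 + 27.46 = 710.61 ft.
Total head at PZ-11: h = 703.94 ft (water level in the piezometer is the total head).
Head difference: h(PZ-9) − h(PZ-11) = 710.61 − 703.94 = 6.67 ft.
Hydraulic gradient: i = |Δh| / L = 6.67 / 6763 = 0.000986.
Flow is from higher to lower head: from PZ-9 toward PZ-11, i.e. toward the east.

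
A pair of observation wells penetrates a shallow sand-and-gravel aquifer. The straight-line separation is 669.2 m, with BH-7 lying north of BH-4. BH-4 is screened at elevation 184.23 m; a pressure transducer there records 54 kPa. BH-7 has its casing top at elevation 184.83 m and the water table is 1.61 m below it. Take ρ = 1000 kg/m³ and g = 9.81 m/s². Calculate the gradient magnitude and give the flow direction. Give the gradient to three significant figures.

Pressure head at BH-4: ψ = P/(ρg) = 54×1000 / (1000 × 9.81) = 5.50 m.
Total head at BH-4: h = z + ψ = 184.23 + 5.50 = 189.73 m.
Total head at BH-7: h = 184.83 − 1.61 = 183.22 m.
Head difference: h(BH-4) − h(BH-7) = 189.73 − 183.22 = 6.51 m.
Hydraulic gradient: i = |Δh| / L = 6.51 / 669.2 = 0.00973.
Flow is from higher to lower head: from BH-4 toward BH-7, i.e. toward the north.

i ≈ 0.00973; groundwater flows toward the north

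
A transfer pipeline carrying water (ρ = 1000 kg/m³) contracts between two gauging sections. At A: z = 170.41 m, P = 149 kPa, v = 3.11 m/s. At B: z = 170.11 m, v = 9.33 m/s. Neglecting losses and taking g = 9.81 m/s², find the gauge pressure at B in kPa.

Pressure head at A: ψ₁ = P₁/(ρg) = 149×1000 / (1000 × 9.81) = 15.19 m.
Velocity heads: v₁²/2g = 3.11²/19.62 = 0.493 m; v₂²/2g = 9.33²/19.62 = 4.437 m.
Total head H = z₁ + ψ₁ + v₁²/2g = 170.41 + 15.19 + 0.493 = 186.09 m.
ψ₂ = H − z₂ − v₂²/2g = 186.09 − 170.11 − 4.437 = 11.54 m.
P₂ = ρgψ₂ = 1000 × 9.81 × 11.54 ≈ 113 kPa.

P₂ ≈ 113 kPa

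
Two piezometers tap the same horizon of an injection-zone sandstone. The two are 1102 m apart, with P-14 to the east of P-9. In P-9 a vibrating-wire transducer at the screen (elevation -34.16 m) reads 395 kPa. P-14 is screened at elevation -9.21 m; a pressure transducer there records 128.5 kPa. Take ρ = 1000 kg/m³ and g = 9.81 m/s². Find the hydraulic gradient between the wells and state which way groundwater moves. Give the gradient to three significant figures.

Pressure head at P-9: ψ = P/(ρg) = 395×1000 / (1000 × 9.81) = 40.27 m.
Total head at P-9: h = z + ψ = -34.16 + 40.27 = 6.11 m.
Pressure head at P-14: ψ = P/(ρg) = 128.5×1000 / (1000 × 9.81) = 13.10 m.
Total head at P-14: h = z + ψ = -9.21 + 13.10 = 3.89 m.
Head difference: h(P-9) − h(P-14) = 6.11 − 3.89 = 2.22 m.
Hydraulic gradient: i = |Δh| / L = 2.22 / 1102 = 0.00201.
Flow is from higher to lower head: from P-9 toward P-14, i.e. toward the east.

i ≈ 0.00201; groundwater flows toward the east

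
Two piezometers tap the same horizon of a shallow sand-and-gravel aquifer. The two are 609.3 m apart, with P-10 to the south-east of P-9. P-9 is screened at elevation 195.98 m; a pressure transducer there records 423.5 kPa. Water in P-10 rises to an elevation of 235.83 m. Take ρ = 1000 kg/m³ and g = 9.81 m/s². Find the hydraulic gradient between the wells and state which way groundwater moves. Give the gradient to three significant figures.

i ≈ 0.00545; groundwater flows toward the south-east

Pressure head at P-9: ψ = P/(ρg) = 423.5×1000 / (1000 × 9.81) = 43.17 m.
Total head at P-9: h = z + ψ = 195.98 + 43.17 = 239.15 m.
Total head at P-10: h = 235.83 m (water level in the piezometer is the total head).
Head difference: h(P-9) − h(P-10) = 239.15 − 235.83 = 3.32 m.
Hydraulic gradient: i = |Δh| / L = 3.32 / 609.3 = 0.00545.
Flow is from higher to lower head: from P-9 toward P-10, i.e. toward the south-east.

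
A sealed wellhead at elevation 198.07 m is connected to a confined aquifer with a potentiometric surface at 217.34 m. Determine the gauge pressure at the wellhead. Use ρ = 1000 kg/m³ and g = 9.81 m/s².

P ≈ 189 kPa

Head above the cap: Δh = 217.34 − 198.07 = 19.27 m.
P = ρgΔh = 1000 × 9.81 × 19.27 = 189039 Pa ≈ 189 kPa.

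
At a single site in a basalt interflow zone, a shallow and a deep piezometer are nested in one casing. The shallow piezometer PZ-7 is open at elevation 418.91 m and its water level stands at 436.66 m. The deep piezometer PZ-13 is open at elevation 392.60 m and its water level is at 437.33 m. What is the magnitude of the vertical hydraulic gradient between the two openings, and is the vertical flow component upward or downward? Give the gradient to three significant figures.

|i_v| ≈ 0.0255; vertical flow is upward

Total head at PZ-7: h = 436.66 m (water level in the standpipe).
Total head at PZ-13: h = 437.33 m.
Δh = h(PZ-7) − h(PZ-13) = 436.66 − 437.33 = -0.67 m.
Vertical separation Δz = 418.91 − 392.60 = 26.31 m.
|i_v| = |Δh| / Δz = 0.67 / 26.31 = 0.0255.
Head is higher in the deep piezometer, so vertical flow is upward (discharge condition).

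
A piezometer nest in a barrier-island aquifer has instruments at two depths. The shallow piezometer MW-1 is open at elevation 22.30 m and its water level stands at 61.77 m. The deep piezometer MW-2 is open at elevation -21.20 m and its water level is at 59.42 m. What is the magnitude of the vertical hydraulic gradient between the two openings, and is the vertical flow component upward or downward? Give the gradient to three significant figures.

Total head at MW-1: h = 61.77 m (water level in the standpipe).
Total head at MW-2: h = 59.42 m.
Δh = h(MW-1) − h(MW-2) = 61.77 − 59.42 = 2.35 m.
Vertical separation Δz = 22.30 − (-21.20) = 43.50 m.
|i_v| = |Δh| / Δz = 2.35 / 43.50 = 0.0540.
Head is higher in the shallow piezometer, so vertical flow is downward (recharge condition).

|i_v| ≈ 0.0540; vertical flow is downward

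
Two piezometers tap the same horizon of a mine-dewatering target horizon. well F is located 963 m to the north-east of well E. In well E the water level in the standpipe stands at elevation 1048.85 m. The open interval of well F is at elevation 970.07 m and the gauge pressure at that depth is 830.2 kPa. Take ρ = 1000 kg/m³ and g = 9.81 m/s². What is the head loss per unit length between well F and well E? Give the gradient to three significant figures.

Total head at well E: h = 1048.85 m (water level in the piezometer is the total head).
Pressure head at well F: ψ = P/(ρg) = 830.2×1000 / (1000 × 9.81) = 84.63 m.
Total head at well F: h = z + ψ = 970.07 + 84.63 = 1054.70 m.
Head difference: h(well E) − h(well F) = 1048.85 − 1054.70 = -5.85 m.
Hydraulic gradient: i = |Δh| / L = 5.85 / 963 = 0.00607.

i ≈ 0.00607 m/m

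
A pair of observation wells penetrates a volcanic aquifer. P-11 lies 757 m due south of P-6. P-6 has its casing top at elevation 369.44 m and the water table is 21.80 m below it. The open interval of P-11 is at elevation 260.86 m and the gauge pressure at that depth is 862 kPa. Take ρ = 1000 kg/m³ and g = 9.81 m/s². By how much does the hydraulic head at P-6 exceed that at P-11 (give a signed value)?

Δh ≈ -1.09 m

Total head at P-6: h = 369.44 − 21.80 = 347.64 m.
Pressure head at P-11: ψ = P/(ρg) = 862×1000 / (1000 × 9.81) = 87.87 m.
Total head at P-11: h = z + ψ = 260.86 + 87.87 = 348.73 m.
Head difference: h(P-6) − h(P-11) = 347.64 − 348.73 = -1.09 m.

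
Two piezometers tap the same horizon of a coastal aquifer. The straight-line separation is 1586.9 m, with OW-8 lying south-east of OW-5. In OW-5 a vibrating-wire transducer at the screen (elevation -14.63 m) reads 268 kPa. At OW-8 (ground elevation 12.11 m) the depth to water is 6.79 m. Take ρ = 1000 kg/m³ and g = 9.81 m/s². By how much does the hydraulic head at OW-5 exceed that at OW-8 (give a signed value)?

Pressure head at OW-5: ψ = P/(ρg) = 268×1000 / (1000 × 9.81) = 27.32 m.
Total head at OW-5: h = z + ψ = -14.63 + 27.32 = 12.69 m.
Total head at OW-8: h = 12.11 − 6.79 = 5.32 m.
Head difference: h(OW-5) − h(OW-8) = 12.69 − 5.32 = 7.37 m.

Δh ≈ 7.37 m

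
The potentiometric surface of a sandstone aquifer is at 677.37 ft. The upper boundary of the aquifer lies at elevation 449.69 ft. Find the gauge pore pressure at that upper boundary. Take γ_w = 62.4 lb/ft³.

P ≈ 98.7 psi

Pressure head at the aquifer top: ψ = h − z = 677.37 − 449.69 = 227.68 ft.
P = γψ/144 = 62.4 × 227.68 / 144 = 98.7 psi.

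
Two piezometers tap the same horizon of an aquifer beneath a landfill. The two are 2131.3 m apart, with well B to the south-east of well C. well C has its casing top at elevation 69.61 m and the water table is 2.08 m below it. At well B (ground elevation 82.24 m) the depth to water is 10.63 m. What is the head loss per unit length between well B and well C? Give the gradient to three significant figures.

i ≈ 0.00191 m/m

Total head at well C: h = 69.61 − 2.08 = 67.53 m.
Total head at well B: h = 82.24 − 10.63 = 71.61 m.
Head difference: h(well C) − h(well B) = 67.53 − 71.61 = -4.08 m.
Hydraulic gradient: i = |Δh| / L = 4.08 / 2131.3 = 0.00191.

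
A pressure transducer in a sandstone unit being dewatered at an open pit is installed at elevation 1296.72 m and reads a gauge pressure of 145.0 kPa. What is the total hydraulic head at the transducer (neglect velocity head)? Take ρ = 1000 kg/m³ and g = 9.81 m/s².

ψ = P/(ρg) = 145.0×1000 / (1000 × 9.81) = 14.78 m.
h = z + ψ = 1296.72 + 14.78 = 1311.50 m.

h ≈ 1311.50 m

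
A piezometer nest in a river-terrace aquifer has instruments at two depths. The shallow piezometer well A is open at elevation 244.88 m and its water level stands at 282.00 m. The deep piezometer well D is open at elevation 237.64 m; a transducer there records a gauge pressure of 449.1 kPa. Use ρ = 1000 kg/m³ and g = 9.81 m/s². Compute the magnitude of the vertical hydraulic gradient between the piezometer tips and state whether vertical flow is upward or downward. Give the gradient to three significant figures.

Total head at well A: h = 282.00 m (water level in the standpipe).
Pressure head at well D: ψ = P/(ρg) = 449.1×1000 / (1000 × 9.81) = 45.78 m.
Total head at well D: h = z + ψ = 237.64 + 45.78 = 283.42 m.
Δh = h(well A) − h(well D) = 282.00 − 283.42 = -1.42 m.
Vertical separation Δz = 244.88 − 237.64 = 7.24 m.
|i_v| = |Δh| / Δz = 1.42 / 7.24 = 0.196.
Head is higher in the deep piezometer, so vertical flow is upward (discharge condition).

|i_v| ≈ 0.196; vertical flow is upward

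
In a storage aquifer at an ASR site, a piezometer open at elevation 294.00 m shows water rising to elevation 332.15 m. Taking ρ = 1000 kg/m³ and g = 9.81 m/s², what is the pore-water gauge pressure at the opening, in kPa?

P ≈ 374 kPa

Pressure head ψ = h − z = 332.15 − 294.00 = 38.15 m.
P = ρgψ = 1000 × 9.81 × 38.15 = 374252 Pa ≈ 374 kPa.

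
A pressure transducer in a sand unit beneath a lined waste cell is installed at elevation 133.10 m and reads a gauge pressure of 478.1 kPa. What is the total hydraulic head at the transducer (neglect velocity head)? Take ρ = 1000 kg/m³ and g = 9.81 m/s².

h ≈ 181.84 m

ψ = P/(ρg) = 478.1×1000 / (1000 × 9.81) = 48.74 m.
h = z + ψ = 133.10 + 48.74 = 181.84 m.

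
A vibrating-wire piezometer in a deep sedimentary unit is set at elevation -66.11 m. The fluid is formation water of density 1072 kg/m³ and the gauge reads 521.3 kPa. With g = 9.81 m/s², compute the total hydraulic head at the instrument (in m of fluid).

h ≈ -16.54 m

ψ = P/(ρg) = 521.3×1000 / (1072 × 9.81) = 49.57 m.
h = z + ψ = -66.11 + 49.57 = -16.54 m.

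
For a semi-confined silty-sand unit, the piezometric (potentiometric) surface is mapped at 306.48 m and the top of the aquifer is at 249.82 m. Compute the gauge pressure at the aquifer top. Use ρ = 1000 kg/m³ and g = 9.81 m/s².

P ≈ 556 kPa

Pressure head at the aquifer top: ψ = h − z = 306.48 − 249.82 = 56.66 m.
P = ρgψ = 1000 × 9.81 × 56.66 = 555835 Pa ≈ 556 kPa.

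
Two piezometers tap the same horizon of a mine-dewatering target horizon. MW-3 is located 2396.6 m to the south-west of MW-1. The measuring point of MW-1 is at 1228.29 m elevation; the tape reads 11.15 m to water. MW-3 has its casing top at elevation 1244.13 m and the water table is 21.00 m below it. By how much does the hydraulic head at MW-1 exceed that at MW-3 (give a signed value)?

Total head at MW-1: h = 1228.29 − 11.15 = 1217.14 m.
Total head at MW-3: h = 1244.13 − 21.00 = 1223.13 m.
Head difference: h(MW-1) − h(MW-3) = 1217.14 − 1223.13 = -5.99 m.

Δh ≈ -5.99 m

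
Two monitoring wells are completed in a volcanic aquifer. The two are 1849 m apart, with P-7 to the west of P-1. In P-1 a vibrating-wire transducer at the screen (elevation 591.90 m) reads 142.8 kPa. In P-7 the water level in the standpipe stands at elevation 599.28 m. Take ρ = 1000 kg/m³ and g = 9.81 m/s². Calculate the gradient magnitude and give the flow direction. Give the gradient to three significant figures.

i ≈ 0.00388; groundwater flows toward the west

Pressure head at P-1: ψ = P/(ρg) = 142.8×1000 / (1000 × 9.81) = 14.56 m.
Total head at P-1: h = z + ψ = 591.90 + 14.56 = 606.46 m.
Total head at P-7: h = 599.28 m (water level in the piezometer is the total head).
Head difference: h(P-1) − h(P-7) = 606.46 − 599.28 = 7.18 m.
Hydraulic gradient: i = |Δh| / L = 7.18 / 1849 = 0.00388.
Flow is from higher to lower head: from P-1 toward P-7, i.e. toward the west.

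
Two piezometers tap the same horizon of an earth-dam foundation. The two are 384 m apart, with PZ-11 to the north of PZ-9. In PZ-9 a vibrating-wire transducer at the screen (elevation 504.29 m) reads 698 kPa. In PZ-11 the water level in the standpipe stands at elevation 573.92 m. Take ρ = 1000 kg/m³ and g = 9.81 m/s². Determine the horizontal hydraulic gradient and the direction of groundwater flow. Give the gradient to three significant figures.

i ≈ 0.00396; groundwater flows toward the north

Pressure head at PZ-9: ψ = P/(ρg) = 698×1000 / (1000 × 9.81) = 71.15 m.
Total head at PZ-9: h = z + ψ = 504.29 + 71.15 = 575.44 m.
Total head at PZ-11: h = 573.92 m (water level in the piezometer is the total head).
Head difference: h(PZ-9) − h(PZ-11) = 575.44 − 573.92 = 1.52 m.
Hydraulic gradient: i = |Δh| / L = 1.52 / 384 = 0.00396.
Flow is from higher to lower head: from PZ-9 toward PZ-11, i.e. toward the north.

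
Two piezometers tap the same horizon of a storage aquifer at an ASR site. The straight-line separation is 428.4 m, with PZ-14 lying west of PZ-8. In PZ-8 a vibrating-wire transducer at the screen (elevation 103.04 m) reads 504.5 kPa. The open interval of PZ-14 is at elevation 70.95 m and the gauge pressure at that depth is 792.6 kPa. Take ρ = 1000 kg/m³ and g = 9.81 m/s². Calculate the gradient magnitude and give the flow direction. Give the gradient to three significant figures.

Pressure head at PZ-8: ψ = P/(ρg) = 504.5×1000 / (1000 × 9.81) = 51.43 m.
Total head at PZ-8: h = z + ψ = 103.04 + 51.43 = 154.47 m.
Pressure head at PZ-14: ψ = P/(ρg) = 792.6×1000 / (1000 × 9.81) = 80.80 m.
Total head at PZ-14: h = z + ψ = 70.95 + 80.80 = 151.75 m.
Head difference: h(PZ-8) − h(PZ-14) = 154.47 − 151.75 = 2.72 m.
Hydraulic gradient: i = |Δh| / L = 2.72 / 428.4 = 0.00635.
Flow is from higher to lower head: from PZ-8 toward PZ-14, i.e. toward the west.

i ≈ 0.00635; groundwater flows toward the west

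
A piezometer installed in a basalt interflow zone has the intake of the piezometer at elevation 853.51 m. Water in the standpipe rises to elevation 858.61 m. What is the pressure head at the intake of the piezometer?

Total head h = 858.61 m (the water-surface elevation in the piezometer).
Pressure head ψ = h − z = 858.61 − 853.51 = 5.10 m.

ψ ≈ 5.10 m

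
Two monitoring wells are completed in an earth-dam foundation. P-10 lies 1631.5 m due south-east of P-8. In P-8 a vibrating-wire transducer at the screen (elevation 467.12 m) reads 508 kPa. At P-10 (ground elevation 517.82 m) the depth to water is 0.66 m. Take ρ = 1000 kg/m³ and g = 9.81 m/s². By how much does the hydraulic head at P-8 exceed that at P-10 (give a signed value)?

Δh ≈ 1.74 m

Pressure head at P-8: ψ = P/(ρg) = 508×1000 / (1000 × 9.81) = 51.78 m.
Total head at P-8: h = z + ψ = 467.12 + 51.78 = 518.90 m.
Total head at P-10: h = 517.82 − 0.66 = 517.16 m.
Head difference: h(P-8) − h(P-10) = 518.90 − 517.16 = 1.74 m.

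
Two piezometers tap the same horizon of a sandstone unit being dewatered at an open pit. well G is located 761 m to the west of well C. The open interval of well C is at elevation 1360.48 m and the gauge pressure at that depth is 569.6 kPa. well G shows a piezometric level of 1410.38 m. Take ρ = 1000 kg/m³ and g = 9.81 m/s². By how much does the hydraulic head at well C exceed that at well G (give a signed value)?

Δh ≈ 8.16 m

Pressure head at well C: ψ = P/(ρg) = 569.6×1000 / (1000 × 9.81) = 58.06 m.
Total head at well C: h = z + ψ = 1360.48 + 58.06 = 1418.54 m.
Total head at well G: h = 1410.38 m (water level in the piezometer is the total head).
Head difference: h(well C) − h(well G) = 1418.54 − 1410.38 = 8.16 m.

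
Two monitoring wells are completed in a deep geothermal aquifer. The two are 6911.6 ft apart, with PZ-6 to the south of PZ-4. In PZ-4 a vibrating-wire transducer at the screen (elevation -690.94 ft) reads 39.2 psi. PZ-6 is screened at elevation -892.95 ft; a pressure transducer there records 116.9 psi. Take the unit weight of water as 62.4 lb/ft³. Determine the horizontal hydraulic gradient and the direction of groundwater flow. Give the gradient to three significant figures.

Pressure head at PZ-4: ψ = 144·P/γ = 144 × 39.2 / 62.4 = 90.46 ft.
Total head at PZ-4: h = z + ψ = -690.94 + 90.46 = -600.48 ft.
Pressure head at PZ-6: ψ = 144·P/γ = 144 × 116.9 / 62.4 = 269.77 ft.
Total head at PZ-6: h = z + ψ = -892.95 + 269.77 = -623.18 ft.
Head difference: h(PZ-4) − h(PZ-6) = -600.48 − (-623.18) = 22.70 ft.
Hydraulic gradient: i = |Δh| / L = 22.70 / 6911.6 = 0.00328.
Flow is from higher to lower head: from PZ-4 toward PZ-6, i.e. toward the south.

i ≈ 0.00328; groundwater flows toward the south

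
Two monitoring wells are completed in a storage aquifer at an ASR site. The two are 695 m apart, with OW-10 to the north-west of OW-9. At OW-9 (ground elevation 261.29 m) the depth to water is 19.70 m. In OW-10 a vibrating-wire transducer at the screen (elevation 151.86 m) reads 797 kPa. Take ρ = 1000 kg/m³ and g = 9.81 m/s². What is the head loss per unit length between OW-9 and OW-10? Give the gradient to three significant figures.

Total head at OW-9: h = 261.29 − 19.70 = 241.59 m.
Pressure head at OW-10: ψ = P/(ρg) = 797×1000 / (1000 × 9.81) = 81.24 m.
Total head at OW-10: h = z + ψ = 151.86 + 81.24 = 233.10 m.
Head difference: h(OW-9) − h(OW-10) = 241.59 − 233.10 = 8.49 m.
Hydraulic gradient: i = |Δh| / L = 8.49 / 695 = 0.0122.

i ≈ 0.0122 m/m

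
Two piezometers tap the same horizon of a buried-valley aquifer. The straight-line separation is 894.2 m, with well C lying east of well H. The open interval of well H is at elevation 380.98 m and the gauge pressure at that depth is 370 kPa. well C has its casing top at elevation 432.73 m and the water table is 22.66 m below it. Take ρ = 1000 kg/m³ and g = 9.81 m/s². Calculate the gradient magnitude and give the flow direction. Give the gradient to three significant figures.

i ≈ 0.00965; groundwater flows toward the east

Pressure head at well H: ψ = P/(ρg) = 370×1000 / (1000 × 9.81) = 37.72 m.
Total head at well H: h = z + ψ = 380.98 + 37.72 = 418.70 m.
Total head at well C: h = 432.73 − 22.66 = 410.07 m.
Head difference: h(well H) − h(well C) = 418.70 − 410.07 = 8.63 m.
Hydraulic gradient: i = |Δh| / L = 8.63 / 894.2 = 0.00965.
Flow is from higher to lower head: from well H toward well C, i.e. toward the east.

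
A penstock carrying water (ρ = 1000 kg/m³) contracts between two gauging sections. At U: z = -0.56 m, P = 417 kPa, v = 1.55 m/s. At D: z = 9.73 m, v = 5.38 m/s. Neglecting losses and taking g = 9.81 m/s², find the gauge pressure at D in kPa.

Pressure head at U: ψ₁ = P₁/(ρg) = 417×1000 / (1000 × 9.81) = 42.51 m.
Velocity heads: v₁²/2g = 1.55²/19.62 = 0.122 m; v₂²/2g = 5.38²/19.62 = 1.475 m.
Total head H = z₁ + ψ₁ + v₁²/2g = -0.56 + 42.51 + 0.122 = 42.07 m.
ψ₂ = H − z₂ − v₂²/2g = 42.07 − 9.73 − 1.475 = 30.87 m.
P₂ = ρgψ₂ = 1000 × 9.81 × 30.87 ≈ 303 kPa.

P₂ ≈ 303 kPa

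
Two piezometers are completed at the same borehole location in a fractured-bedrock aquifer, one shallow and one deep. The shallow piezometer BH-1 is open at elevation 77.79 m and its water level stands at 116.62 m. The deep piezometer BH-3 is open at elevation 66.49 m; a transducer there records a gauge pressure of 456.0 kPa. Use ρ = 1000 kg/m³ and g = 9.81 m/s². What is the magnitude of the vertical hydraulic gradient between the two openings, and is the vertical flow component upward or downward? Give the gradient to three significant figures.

|i_v| ≈ 0.323; vertical flow is downward

Total head at BH-1: h = 116.62 m (water level in the standpipe).
Pressure head at BH-3: ψ = P/(ρg) = 456.0×1000 / (1000 × 9.81) = 46.48 m.
Total head at BH-3: h = z + ψ = 66.49 + 46.48 = 112.97 m.
Δh = h(BH-1) − h(BH-3) = 116.62 − 112.97 = 3.65 m.
Vertical separation Δz = 77.79 − 66.49 = 11.30 m.
|i_v| = |Δh| / Δz = 3.65 / 11.30 = 0.323.
Head is higher in the shallow piezometer, so vertical flow is downward (recharge condition).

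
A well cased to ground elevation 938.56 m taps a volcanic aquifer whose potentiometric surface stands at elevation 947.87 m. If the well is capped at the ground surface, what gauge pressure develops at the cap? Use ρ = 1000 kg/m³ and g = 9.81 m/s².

Head above the cap: Δh = 947.87 − 938.56 = 9.31 m.
P = ρgΔh = 1000 × 9.81 × 9.31 = 91331 Pa ≈ 91.3 kPa.

P ≈ 91.3 kPa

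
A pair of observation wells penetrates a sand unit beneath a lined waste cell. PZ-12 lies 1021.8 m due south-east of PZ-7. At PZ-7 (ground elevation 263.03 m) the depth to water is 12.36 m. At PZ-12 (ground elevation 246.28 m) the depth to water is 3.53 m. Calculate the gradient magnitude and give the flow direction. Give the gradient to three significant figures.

Total head at PZ-7: h = 263.03 − 12.36 = 250.67 m.
Total head at PZ-12: h = 246.28 − 3.53 = 242.75 m.
Head difference: h(PZ-7) − h(PZ-12) = 250.67 − 242.75 = 7.92 m.
Hydraulic gradient: i = |Δh| / L = 7.92 / 1021.8 = 0.00775.
Flow is from higher to lower head: from PZ-7 toward PZ-12, i.e. toward the south-east.

i ≈ 0.00775; groundwater flows toward the south-east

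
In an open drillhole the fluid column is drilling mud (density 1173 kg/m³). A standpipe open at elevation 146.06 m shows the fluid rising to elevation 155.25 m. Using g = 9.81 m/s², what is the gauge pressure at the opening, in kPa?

Pressure head ψ = h − z = 155.25 − 146.06 = 9.19 m.
P = ρgψ = 1173 × 9.81 × 9.19 = 105751 Pa ≈ 106 kPa.

P ≈ 106 kPa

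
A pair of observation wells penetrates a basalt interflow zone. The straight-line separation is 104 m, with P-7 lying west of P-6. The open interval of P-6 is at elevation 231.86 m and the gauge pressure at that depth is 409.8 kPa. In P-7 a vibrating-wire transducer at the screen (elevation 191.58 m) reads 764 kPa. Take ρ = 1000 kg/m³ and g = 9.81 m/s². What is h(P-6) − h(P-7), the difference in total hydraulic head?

Δh ≈ 4.17 m

Pressure head at P-6: ψ = P/(ρg) = 409.8×1000 / (1000 × 9.81) = 41.77 m.
Total head at P-6: h = z + ψ = 231.86 + 41.77 = 273.63 m.
Pressure head at P-7: ψ = P/(ρg) = 764×1000 / (1000 × 9.81) = 77.88 m.
Total head at P-7: h = z + ψ = 191.58 + 77.88 = 269.46 m.
Head difference: h(P-6) − h(P-7) = 273.63 − 269.46 = 4.17 m.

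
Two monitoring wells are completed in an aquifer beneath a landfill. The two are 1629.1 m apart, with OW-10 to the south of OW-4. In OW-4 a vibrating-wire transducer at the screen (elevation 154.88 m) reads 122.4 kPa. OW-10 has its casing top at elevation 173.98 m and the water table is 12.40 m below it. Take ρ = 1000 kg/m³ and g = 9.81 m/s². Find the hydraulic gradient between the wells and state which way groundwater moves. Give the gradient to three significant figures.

Pressure head at OW-4: ψ = P/(ρg) = 122.4×1000 / (1000 × 9.81) = 12.48 m.
Total head at OW-4: h = z + ψ = 154.88 + 12.48 = 167.36 m.
Total head at OW-10: h = 173.98 − 12.40 = 161.58 m.
Head difference: h(OW-4) − h(OW-10) = 167.36 − 161.58 = 5.78 m.
Hydraulic gradient: i = |Δh| / L = 5.78 / 1629.1 = 0.00355.
Flow is from higher to lower head: from OW-4 toward OW-10, i.e. toward the south.

i ≈ 0.00355; groundwater flows toward the south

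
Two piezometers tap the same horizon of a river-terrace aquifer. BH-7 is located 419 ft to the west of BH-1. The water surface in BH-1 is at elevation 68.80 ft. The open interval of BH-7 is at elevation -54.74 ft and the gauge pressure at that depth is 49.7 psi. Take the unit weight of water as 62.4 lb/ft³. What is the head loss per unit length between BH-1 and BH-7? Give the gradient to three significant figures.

Total head at BH-1: h = 68.80 ft (water level in the piezometer is the total head).
Pressure head at BH-7: ψ = 144·P/γ = 144 × 49.7 / 62.4 = 114.69 ft.
Total head at BH-7: h = z + ψ = -54.74 + 114.69 = 59.95 ft.
Head difference: h(BH-1) − h(BH-7) = 68.80 − 59.95 = 8.85 ft.
Hydraulic gradient: i = |Δh| / L = 8.85 / 419 = 0.0211.

i ≈ 0.0211 ft/ft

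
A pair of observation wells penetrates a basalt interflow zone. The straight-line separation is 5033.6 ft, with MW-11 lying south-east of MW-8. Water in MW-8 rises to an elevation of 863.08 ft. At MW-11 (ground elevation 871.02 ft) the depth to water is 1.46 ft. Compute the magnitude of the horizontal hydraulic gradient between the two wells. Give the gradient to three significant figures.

i ≈ 0.00129

Total head at MW-8: h = 863.08 ft (water level in the piezometer is the total head).
Total head at MW-11: h = 871.02 − 1.46 = 869.56 ft.
Head difference: h(MW-8) − h(MW-11) = 863.08 − 869.56 = -6.48 ft.
Hydraulic gradient: i = |Δh| / L = 6.48 / 5033.6 = 0.00129.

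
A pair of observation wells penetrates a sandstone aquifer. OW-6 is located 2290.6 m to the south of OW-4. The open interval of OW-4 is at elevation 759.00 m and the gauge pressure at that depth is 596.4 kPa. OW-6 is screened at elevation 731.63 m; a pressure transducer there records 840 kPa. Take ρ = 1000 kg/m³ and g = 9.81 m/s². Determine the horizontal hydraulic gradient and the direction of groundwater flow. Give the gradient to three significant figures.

Pressure head at OW-4: ψ = P/(ρg) = 596.4×1000 / (1000 × 9.81) = 60.80 m.
Total head at OW-4: h = z + ψ = 759.00 + 60.80 = 819.80 m.
Pressure head at OW-6: ψ = P/(ρg) = 840×1000 / (1000 × 9.81) = 85.63 m.
Total head at OW-6: h = z + ψ = 731.63 + 85.63 = 817.26 m.
Head difference: h(OW-4) − h(OW-6) = 819.80 − 817.26 = 2.54 m.
Hydraulic gradient: i = |Δh| / L = 2.54 / 2290.6 = 0.00111.
Flow is from higher to lower head: from OW-4 toward OW-6, i.e. toward the south.

i ≈ 0.00111; groundwater flows toward the south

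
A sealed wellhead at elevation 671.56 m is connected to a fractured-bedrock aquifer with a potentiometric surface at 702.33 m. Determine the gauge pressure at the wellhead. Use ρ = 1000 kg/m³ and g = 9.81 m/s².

P ≈ 302 kPa

Head above the cap: Δh = 702.33 − 671.56 = 30.77 m.
P = ρgΔh = 1000 × 9.81 × 30.77 = 301854 Pa ≈ 302 kPa.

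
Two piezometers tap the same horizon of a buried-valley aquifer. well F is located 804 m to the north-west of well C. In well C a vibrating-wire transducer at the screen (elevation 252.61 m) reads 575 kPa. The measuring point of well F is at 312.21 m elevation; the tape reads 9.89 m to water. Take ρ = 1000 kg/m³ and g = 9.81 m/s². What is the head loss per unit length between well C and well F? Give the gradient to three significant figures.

Pressure head at well C: ψ = P/(ρg) = 575×1000 / (1000 × 9.81) = 58.61 m.
Total head at well C: h = z + ψ = 252.61 + 58.61 = 311.22 m.
Total head at well F: h = 312.21 − 9.89 = 302.32 m.
Head difference: h(well C) − h(well F) = 311.22 − 302.32 = 8.90 m.
Hydraulic gradient: i = |Δh| / L = 8.90 / 804 = 0.0111.

i ≈ 0.0111 m/m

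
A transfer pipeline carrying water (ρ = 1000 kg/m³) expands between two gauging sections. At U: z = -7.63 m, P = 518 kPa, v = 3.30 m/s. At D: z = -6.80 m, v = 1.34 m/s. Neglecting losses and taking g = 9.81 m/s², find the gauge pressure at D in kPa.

P₂ ≈ 514 kPa

Pressure head at U: ψ₁ = P₁/(ρg) = 518×1000 / (1000 × 9.81) = 52.80 m.
Velocity heads: v₁²/2g = 3.30²/19.62 = 0.555 m; v₂²/2g = 1.34²/19.62 = 0.092 m.
Total head H = z₁ + ψ₁ + v₁²/2g = -7.63 + 52.80 + 0.555 = 45.72 m.
ψ₂ = H − z₂ − v₂²/2g = 45.72 − (-6.80) − 0.092 = 52.43 m.
P₂ = ρgψ₂ = 1000 × 9.81 × 52.43 ≈ 514 kPa.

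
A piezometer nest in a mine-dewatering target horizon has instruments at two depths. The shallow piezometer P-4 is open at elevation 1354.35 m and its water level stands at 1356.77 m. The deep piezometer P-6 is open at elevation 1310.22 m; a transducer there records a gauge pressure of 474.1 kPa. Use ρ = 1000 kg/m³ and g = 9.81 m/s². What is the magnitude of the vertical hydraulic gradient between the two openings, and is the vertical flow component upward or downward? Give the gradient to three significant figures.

|i_v| ≈ 0.0403; vertical flow is upward

Total head at P-4: h = 1356.77 m (water level in the standpipe).
Pressure head at P-6: ψ = P/(ρg) = 474.1×1000 / (1000 × 9.81) = 48.33 m.
Total head at P-6: h = z + ψ = 1310.22 + 48.33 = 1358.55 m.
Δh = h(P-4) − h(P-6) = 1356.77 − 1358.55 = -1.78 m.
Vertical separation Δz = 1354.35 − 1310.22 = 44.13 m.
|i_v| = |Δh| / Δz = 1.78 / 44.13 = 0.0403.
Head is higher in the deep piezometer, so vertical flow is upward (discharge condition).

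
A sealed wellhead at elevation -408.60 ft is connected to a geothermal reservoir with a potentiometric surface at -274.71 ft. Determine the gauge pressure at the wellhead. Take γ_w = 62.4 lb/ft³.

P ≈ 58.0 psi

Head above the cap: Δh = -274.71 − (-408.60) = 133.89 ft.
P = γΔh/144 = 62.4 × 133.89 / 144 = 58.0 psi.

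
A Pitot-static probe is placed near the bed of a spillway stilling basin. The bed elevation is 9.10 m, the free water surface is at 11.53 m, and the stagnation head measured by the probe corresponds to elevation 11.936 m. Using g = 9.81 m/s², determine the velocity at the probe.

v ≈ 2.82 m/s

Near the bed, under hydrostatic conditions, the piezometric head (z + ψ) equals the free-surface elevation, 11.53 m.
Velocity head = total − piezometric = 11.936 − 11.53 = 0.406 m.
v = √(2g·h_v) = √(2 × 9.81 × 0.406) = 2.82 m/s.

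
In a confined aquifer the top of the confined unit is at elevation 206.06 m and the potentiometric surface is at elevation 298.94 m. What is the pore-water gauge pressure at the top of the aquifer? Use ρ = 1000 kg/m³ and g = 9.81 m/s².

P ≈ 911 kPa

Pressure head at the aquifer top: ψ = h − z = 298.94 − 206.06 = 92.88 m.
P = ρgψ = 1000 × 9.81 × 92.88 = 911153 Pa ≈ 911 kPa.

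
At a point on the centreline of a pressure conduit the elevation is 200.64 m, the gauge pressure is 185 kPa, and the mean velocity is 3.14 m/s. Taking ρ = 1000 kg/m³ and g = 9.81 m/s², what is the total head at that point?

Pressure head ψ = P/(ρg) = 185×1000 / (1000 × 9.81) = 18.86 m.
Velocity head = v²/(2g) = 3.14² / (2 × 9.81) = 0.503 m.
h = z + ψ + v²/(2g) = 200.64 + 18.86 + 0.503 = 220.00 m.

h ≈ 220.00 m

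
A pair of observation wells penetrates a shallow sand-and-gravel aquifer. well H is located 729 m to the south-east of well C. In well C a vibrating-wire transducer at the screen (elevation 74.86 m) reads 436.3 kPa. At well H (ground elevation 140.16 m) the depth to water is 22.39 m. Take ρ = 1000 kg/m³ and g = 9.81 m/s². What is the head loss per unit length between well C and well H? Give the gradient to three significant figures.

Pressure head at well C: ψ = P/(ρg) = 436.3×1000 / (1000 × 9.81) = 44.48 m.
Total head at well C: h = z + ψ = 74.86 + 44.48 = 119.34 m.
Total head at well H: h = 140.16 − 22.39 = 117.77 m.
Head difference: h(well C) − h(well H) = 119.34 − 117.77 = 1.57 m.
Hydraulic gradient: i = |Δh| / L = 1.57 / 729 = 0.00215.

i ≈ 0.00215 m/m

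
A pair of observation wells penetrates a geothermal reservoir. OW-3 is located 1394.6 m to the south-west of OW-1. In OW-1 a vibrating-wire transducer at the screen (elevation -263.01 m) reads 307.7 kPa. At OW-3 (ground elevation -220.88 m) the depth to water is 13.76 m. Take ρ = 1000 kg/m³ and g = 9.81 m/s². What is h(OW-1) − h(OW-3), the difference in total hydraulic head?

Δh ≈ 3.00 m

Pressure head at OW-1: ψ = P/(ρg) = 307.7×1000 / (1000 × 9.81) = 31.37 m.
Total head at OW-1: h = z + ψ = -263.01 + 31.37 = -231.64 m.
Total head at OW-3: h = -220.88 − 13.76 = -234.64 m.
Head difference: h(OW-1) − h(OW-3) = -231.64 − (-234.64) = 3.00 m.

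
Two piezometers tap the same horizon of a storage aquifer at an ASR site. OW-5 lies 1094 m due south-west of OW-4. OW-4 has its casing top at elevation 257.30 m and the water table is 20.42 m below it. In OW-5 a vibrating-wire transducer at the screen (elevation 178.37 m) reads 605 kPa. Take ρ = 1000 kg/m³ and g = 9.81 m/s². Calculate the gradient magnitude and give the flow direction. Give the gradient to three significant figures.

Total head at OW-4: h = 257.30 − 20.42 = 236.88 m.
Pressure head at OW-5: ψ = P/(ρg) = 605×1000 / (1000 × 9.81) = 61.67 m.
Total head at OW-5: h = z + ψ = 178.37 + 61.67 = 240.04 m.
Head difference: h(OW-4) − h(OW-5) = 236.88 − 240.04 = -3.16 m.
Hydraulic gradient: i = |Δh| / L = 3.16 / 1094 = 0.00289.
Flow is from higher to lower head: from OW-5 toward OW-4, i.e. toward the north-east.

i ≈ 0.00289; groundwater flows toward the north-east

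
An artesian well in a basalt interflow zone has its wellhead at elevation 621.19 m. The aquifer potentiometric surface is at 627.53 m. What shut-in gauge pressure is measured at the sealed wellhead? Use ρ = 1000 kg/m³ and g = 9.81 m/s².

Head above the cap: Δh = 627.53 − 621.19 = 6.34 m.
P = ρgΔh = 1000 × 9.81 × 6.34 = 62195 Pa ≈ 62.2 kPa.

P ≈ 62.2 kPa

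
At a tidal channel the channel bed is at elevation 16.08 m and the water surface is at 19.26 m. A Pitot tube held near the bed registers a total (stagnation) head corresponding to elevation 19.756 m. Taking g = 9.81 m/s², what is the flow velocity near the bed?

v ≈ 3.12 m/s

Near the bed, under hydrostatic conditions, the piezometric head (z + ψ) equals the free-surface elevation, 19.26 m.
Velocity head = total − piezometric = 19.756 − 19.26 = 0.496 m.
v = √(2g·h_v) = √(2 × 9.81 × 0.496) = 3.12 m/s.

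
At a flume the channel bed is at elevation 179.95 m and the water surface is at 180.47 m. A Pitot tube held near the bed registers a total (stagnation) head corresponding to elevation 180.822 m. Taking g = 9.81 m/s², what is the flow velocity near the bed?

Near the bed, under hydrostatic conditions, the piezometric head (z + ψ) equals the free-surface elevation, 180.47 m.
Velocity head = total − piezometric = 180.822 − 180.47 = 0.352 m.
v = √(2g·h_v) = √(2 × 9.81 × 0.352) = 2.63 m/s.

v ≈ 2.63 m/s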